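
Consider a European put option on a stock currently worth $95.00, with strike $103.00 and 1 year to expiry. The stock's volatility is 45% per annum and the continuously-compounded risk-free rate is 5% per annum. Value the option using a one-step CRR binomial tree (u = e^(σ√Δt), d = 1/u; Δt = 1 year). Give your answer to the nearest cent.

CRR parameters: u = e^(σ√Δt) = e^(0.45·√1) = 1.5683, d = 1/u = 0.6376
Per-period rate: rΔt = 0.05·1 = 0.05, so R = e^0.05 = 1.0513
Risk-neutral probability p = (e^0.05 − 0.6376)/(1.5683 − 0.6376) = 0.4136/0.9307 = 0.4445
Terminal stock prices: S_u = 149, S_d = 60.57
Terminal payoffs (K − S): max(-45.99, 0) = 0, max(42.43, 0) = 42.43
Node 0 (S = 95): V_0 = e^(−0.05)·[0.4445·0.0000 + 0.5555·42.4253] = 22.4199

$22.42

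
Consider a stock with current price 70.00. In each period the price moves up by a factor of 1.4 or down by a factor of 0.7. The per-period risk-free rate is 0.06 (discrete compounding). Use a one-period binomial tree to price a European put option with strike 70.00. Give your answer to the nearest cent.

Risk-neutral probability p = (1 + 0.06 − 0.7)/(1.4 − 0.7) = 0.3600/0.7000 = 0.5143
Terminal stock prices: S_u = 98, S_d = 49
Terminal payoffs (K − S): max(-28, 0) = 0, max(21, 0) = 21
Node 0 (S = 70): V_0 = 1/1.06·[0.5143·0.0000 + 0.4857·21.0000] = 9.6226

9.62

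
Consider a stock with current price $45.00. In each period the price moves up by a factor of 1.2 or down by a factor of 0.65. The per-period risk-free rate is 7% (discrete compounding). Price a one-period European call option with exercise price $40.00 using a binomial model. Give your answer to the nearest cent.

Risk-neutral probability p = (1 + 0.07 − 0.65)/(1.2 − 0.65) = 0.4200/0.5500 = 0.7636
Terminal stock prices: S_u = 54, S_d = 29.25
Terminal payoffs (S − K): max(14, 0) = 14, max(-10.75, 0) = 0
Node 0 (S = 45): V_0 = 1/1.07·[0.7636·14.0000 + 0.2364·0.0000] = 9.9915

$9.99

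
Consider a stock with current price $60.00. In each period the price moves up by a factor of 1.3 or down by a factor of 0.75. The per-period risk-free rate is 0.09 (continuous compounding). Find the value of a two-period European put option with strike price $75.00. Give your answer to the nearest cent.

Risk-neutral probability p = (e^0.09 − 0.75)/(1.3 − 0.75) = 0.3442/0.5500 = 0.6258
Terminal stock prices: S_uu = 101.4, S_ud = 58.5, S_dd = 33.75
Terminal payoffs (K − S): max(-26.4, 0) = 0, max(16.5, 0) = 16.5, max(41.25, 0) = 41.25
Node u (S = 78): V_u = e^(−0.09)·[0.6258·0.0000 + 0.3742·16.5000] = 5.6433
Node d (S = 45): V_d = e^(−0.09)·[0.6258·16.5000 + 0.3742·41.2500] = 23.5448
Node 0 (S = 60): V_0 = e^(−0.09)·[0.6258·5.6433 + 0.3742·23.5448] = 11.2803

$11.28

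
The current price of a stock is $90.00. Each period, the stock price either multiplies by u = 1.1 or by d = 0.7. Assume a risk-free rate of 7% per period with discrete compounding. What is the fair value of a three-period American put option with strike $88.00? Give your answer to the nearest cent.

Risk-neutral probability p = (1 + 0.07 − 0.7)/(1.1 − 0.7) = 0.3700/0.4000 = 0.9250
Terminal stock prices: S_uuu = 119.8, S_uud = 76.23, S_udd = 48.51, S_ddd = 30.87
Terminal payoffs (K − S): max(-31.79, 0) = 0, max(11.77, 0) = 11.77, max(39.49, 0) = 39.49, max(57.13, 0) = 57.13
Node uu (S = 108.9): continuation = 1/1.07·[0.9250·0.0000 + 0.0750·11.7700] = 0.8250; exercise value = 0.0000 ≤ continuation, so V_uu = 0.8250
Node ud (S = 69.3): continuation = 1/1.07·[0.9250·11.7700 + 0.0750·39.4900] = 12.9430; exercise value = 18.7000 > continuation, so V_ud = 18.7000 (exercise)
Node dd (S = 44.1): continuation = 1/1.07·[0.9250·39.4900 + 0.0750·57.1300] = 38.1430; exercise value = 43.9000 > continuation, so V_dd = 43.9000 (exercise)
Node u (S = 99): continuation = 1/1.07·[0.9250·0.8250 + 0.0750·18.7000] = 2.0239; exercise value = 0.0000 ≤ continuation, so V_u = 2.0239
Node d (S = 63): continuation = 1/1.07·[0.9250·18.7000 + 0.0750·43.9000] = 19.2430; exercise value = 25.0000 > continuation, so V_d = 25.0000 (exercise)
Node 0 (S = 90): continuation = 1/1.07·[0.9250·2.0239 + 0.0750·25.0000] = 3.5020; exercise value = 0.0000 ≤ continuation, so V_0 = 3.5020

$3.50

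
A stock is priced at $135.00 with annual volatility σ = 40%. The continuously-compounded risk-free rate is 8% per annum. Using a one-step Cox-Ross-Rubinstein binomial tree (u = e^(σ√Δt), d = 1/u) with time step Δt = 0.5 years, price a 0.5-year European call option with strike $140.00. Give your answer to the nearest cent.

$18.83

CRR parameters: u = e^(σ√Δt) = e^(0.4·√0.5) = 1.3269, d = 1/u = 0.7536
Per-period rate: rΔt = 0.08·0.5 = 0.04, so R = e^0.04 = 1.0408
Risk-neutral probability p = (e^0.04 − 0.7536)/(1.3269 − 0.7536) = 0.2872/0.5733 = 0.5009
Terminal stock prices: S_u = 179.1, S_d = 101.7
Terminal payoffs (S − K): max(39.13, 0) = 39.13, max(-38.26, 0) = 0
Node 0 (S = 135): V_0 = e^(−0.04)·[0.5009·39.1310 + 0.4991·0.0000] = 18.8340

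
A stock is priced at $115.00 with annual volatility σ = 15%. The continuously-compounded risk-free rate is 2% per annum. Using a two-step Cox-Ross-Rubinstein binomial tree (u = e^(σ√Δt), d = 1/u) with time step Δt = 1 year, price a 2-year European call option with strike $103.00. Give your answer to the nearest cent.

$19.82

CRR parameters: u = e^(σ√Δt) = e^(0.15·√1) = 1.1618, d = 1/u = 0.8607
Per-period rate: rΔt = 0.02·1 = 0.02, so R = e^0.02 = 1.0202
Risk-neutral probability p = (e^0.02 − 0.8607)/(1.1618 − 0.8607) = 0.1595/0.3011 = 0.5297
Terminal stock prices: S_uu = 155.2, S_ud = 115, S_dd = 85.19
Terminal payoffs (S − K): max(52.23, 0) = 52.23, max(12, 0) = 12, max(-17.81, 0) = 0
Node u (S = 133.6): V_u = e^(−0.02)·[0.5297·52.2338 + 0.4703·12.0000] = 32.6505
Node d (S = 98.98): V_d = e^(−0.02)·[0.5297·12.0000 + 0.4703·0.0000] = 6.2300
Node 0 (S = 115): V_0 = e^(−0.02)·[0.5297·32.6505 + 0.4703·6.2300] = 19.8233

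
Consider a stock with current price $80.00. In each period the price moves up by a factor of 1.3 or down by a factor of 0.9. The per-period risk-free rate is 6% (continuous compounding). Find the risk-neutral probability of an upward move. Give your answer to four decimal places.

p = 0.4046

Risk-neutral probability p = (e^0.06 − 0.9)/(1.3 − 0.9) = 0.1618/0.4000 = 0.4046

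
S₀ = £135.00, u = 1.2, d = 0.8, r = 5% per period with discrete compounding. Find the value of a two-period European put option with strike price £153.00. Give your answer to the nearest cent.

Risk-neutral probability p = (1 + 0.05 − 0.8)/(1.2 − 0.8) = 0.2500/0.4000 = 0.6250
Terminal stock prices: S_uu = 194.4, S_ud = 129.6, S_dd = 86.4
Terminal payoffs (K − S): max(-41.4, 0) = 0, max(23.4, 0) = 23.4, max(66.6, 0) = 66.6
Node u (S = 162): V_u = 1/1.05·[0.6250·0.0000 + 0.3750·23.4000] = 8.3571
Node d (S = 108): V_d = 1/1.05·[0.6250·23.4000 + 0.3750·66.6000] = 37.7143
Node 0 (S = 135): V_0 = 1/1.05·[0.6250·8.3571 + 0.3750·37.7143] = 18.4439

£18.44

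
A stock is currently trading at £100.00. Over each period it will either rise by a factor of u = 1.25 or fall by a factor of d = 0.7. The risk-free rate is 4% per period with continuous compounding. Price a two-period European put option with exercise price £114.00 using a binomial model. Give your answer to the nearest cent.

Risk-neutral probability p = (e^0.04 − 0.7)/(1.25 − 0.7) = 0.3408/0.5500 = 0.6197
Terminal stock prices: S_uu = 156.2, S_ud = 87.5, S_dd = 49
Terminal payoffs (K − S): max(-42.25, 0) = 0, max(26.5, 0) = 26.5, max(65, 0) = 65
Node u (S = 125): V_u = e^(−0.04)·[0.6197·0.0000 + 0.3803·26.5000] = 9.6839
Node d (S = 70): V_d = e^(−0.04)·[0.6197·26.5000 + 0.3803·65.0000] = 39.5300
Node 0 (S = 100): V_0 = e^(−0.04)·[0.6197·9.6839 + 0.3803·39.5300] = 20.2109

£20.21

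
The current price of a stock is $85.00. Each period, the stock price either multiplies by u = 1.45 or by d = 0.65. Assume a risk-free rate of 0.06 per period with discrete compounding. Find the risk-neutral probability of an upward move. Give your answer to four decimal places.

Risk-neutral probability p = (1 + 0.06 − 0.65)/(1.45 − 0.65) = 0.4100/0.8000 = 0.5125

p = 0.5125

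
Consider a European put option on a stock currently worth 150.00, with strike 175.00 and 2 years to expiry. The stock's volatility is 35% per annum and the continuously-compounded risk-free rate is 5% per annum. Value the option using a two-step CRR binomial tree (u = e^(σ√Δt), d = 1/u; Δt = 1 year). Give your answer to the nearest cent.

35.41

CRR parameters: u = e^(σ√Δt) = e^(0.35·√1) = 1.4191, d = 1/u = 0.7047
Per-period rate: rΔt = 0.05·1 = 0.05, so R = e^0.05 = 1.0513
Risk-neutral probability p = (e^0.05 − 0.7047)/(1.4191 − 0.7047) = 0.3466/0.7144 = 0.4852
Terminal stock prices: S_uu = 302.1, S_ud = 150, S_dd = 74.49
Terminal payoffs (K − S): max(-127.1, 0) = 0, max(25, 0) = 25, max(100.5, 0) = 100.5
Node u (S = 212.9): V_u = e^(−0.05)·[0.4852·0.0000 + 0.5148·25.0000] = 12.2435
Node d (S = 105.7): V_d = e^(−0.05)·[0.4852·25.0000 + 0.5148·100.5122] = 60.7619
Node 0 (S = 150): V_0 = e^(−0.05)·[0.4852·12.2435 + 0.5148·60.7619] = 35.4077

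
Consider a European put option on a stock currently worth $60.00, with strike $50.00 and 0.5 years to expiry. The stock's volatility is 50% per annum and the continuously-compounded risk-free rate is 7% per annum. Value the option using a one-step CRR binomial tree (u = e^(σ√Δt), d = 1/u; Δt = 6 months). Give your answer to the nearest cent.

CRR parameters: u = e^(σ√Δt) = e^(0.5·√0.5) = 1.4241, d = 1/u = 0.7022
Per-period rate: rΔt = 0.07·0.5 = 0.035, so R = e^0.035 = 1.0356
Risk-neutral probability p = (e^0.035 − 0.7022)/(1.4241 − 0.7022) = 0.3334/0.7219 = 0.4619
Terminal stock prices: S_u = 85.45, S_d = 42.13
Terminal payoffs (K − S): max(-35.45, 0) = 0, max(7.869, 0) = 7.869
Node 0 (S = 60): V_0 = e^(−0.035)·[0.4619·0.0000 + 0.5381·7.8687] = 4.0888

$4.09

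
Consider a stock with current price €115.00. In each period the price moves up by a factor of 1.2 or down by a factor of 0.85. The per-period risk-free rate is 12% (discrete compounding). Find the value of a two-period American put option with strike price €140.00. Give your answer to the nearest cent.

€25.00

Risk-neutral probability p = (1 + 0.12 − 0.85)/(1.2 − 0.85) = 0.2700/0.3500 = 0.7714
Terminal stock prices: S_uu = 165.6, S_ud = 117.3, S_dd = 83.09
Terminal payoffs (K − S): max(-25.6, 0) = 0, max(22.7, 0) = 22.7, max(56.91, 0) = 56.91
Node u (S = 138): continuation = 1/1.12·[0.7714·0.0000 + 0.2286·22.7000] = 4.6327; exercise value = 2.0000 ≤ continuation, so V_u = 4.6327
Node d (S = 97.75): continuation = 1/1.12·[0.7714·22.7000 + 0.2286·56.9125] = 27.2500; exercise value = 42.2500 > continuation, so V_d = 42.2500 (exercise)
Node 0 (S = 115): continuation = 1/1.12·[0.7714·4.6327 + 0.2286·42.2500] = 11.8133; exercise value = 25.0000 > continuation, so V_0 = 25.0000 (exercise)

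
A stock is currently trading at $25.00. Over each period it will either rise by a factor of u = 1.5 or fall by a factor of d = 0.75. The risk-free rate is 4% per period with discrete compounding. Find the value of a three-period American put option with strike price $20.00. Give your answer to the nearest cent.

$2.07

Risk-neutral probability p = (1 + 0.04 − 0.75)/(1.5 − 0.75) = 0.2900/0.7500 = 0.3867
Terminal stock prices: S_uuu = 84.38, S_uud = 42.19, S_udd = 21.09, S_ddd = 10.55
Terminal payoffs (K − S): max(-64.38, 0) = 0, max(-22.19, 0) = 0, max(-1.094, 0) = 0, max(9.453, 0) = 9.453
Node uu (S = 56.25): continuation = 1/1.04·[0.3867·0.0000 + 0.6133·0.0000] = 0.0000; exercise value = 0.0000 ≤ continuation, so V_uu = 0.0000
Node ud (S = 28.12): continuation = 1/1.04·[0.3867·0.0000 + 0.6133·0.0000] = 0.0000; exercise value = 0.0000 ≤ continuation, so V_ud = 0.0000
Node dd (S = 14.06): continuation = 1/1.04·[0.3867·0.0000 + 0.6133·9.4531] = 5.5749; exercise value = 5.9375 > continuation, so V_dd = 5.9375 (exercise)
Node u (S = 37.5): continuation = 1/1.04·[0.3867·0.0000 + 0.6133·0.0000] = 0.0000; exercise value = 0.0000 ≤ continuation, so V_u = 0.0000
Node d (S = 18.75): continuation = 1/1.04·[0.3867·0.0000 + 0.6133·5.9375] = 3.5016; exercise value = 1.2500 ≤ continuation, so V_d = 3.5016
Node 0 (S = 25): continuation = 1/1.04·[0.3867·0.0000 + 0.6133·3.5016] = 2.0650; exercise value = 0.0000 ≤ continuation, so V_0 = 2.0650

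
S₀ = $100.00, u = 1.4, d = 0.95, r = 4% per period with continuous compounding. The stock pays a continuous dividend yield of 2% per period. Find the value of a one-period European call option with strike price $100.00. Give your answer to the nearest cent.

Per-period risk-free factor R = e^0.04 = 1.0408; dividend-adjusted growth = e^(0.04−0.02) = 1.0202.
Risk-neutral probability p = (1.0202 − 0.95)/(1.4 − 0.95) = 0.0702/0.4500 = 0.1560
Terminal stock prices: S_u = 140, S_d = 95
Terminal payoffs (S − K): max(40, 0) = 40, max(-5, 0) = 0
Node 0 (S = 100): V_0 = e^(−0.04)·[0.1560·40.0000 + 0.8440·0.0000] = 5.9954

$6.00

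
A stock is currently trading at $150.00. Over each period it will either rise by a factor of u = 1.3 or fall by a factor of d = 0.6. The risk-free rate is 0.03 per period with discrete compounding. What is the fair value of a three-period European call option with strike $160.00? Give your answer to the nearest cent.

$35.97

Risk-neutral probability p = (1 + 0.03 − 0.6)/(1.3 − 0.6) = 0.4300/0.7000 = 0.6143
Terminal stock prices: S_uuu = 329.6, S_uud = 152.1, S_udd = 70.2, S_ddd = 32.4
Terminal payoffs (S − K): max(169.6, 0) = 169.6, max(-7.9, 0) = 0, max(-89.8, 0) = 0, max(-127.6, 0) = 0
Node uu (S = 253.5): V_uu = 1/1.03·[0.6143·169.5500 + 0.3857·0.0000] = 101.1186
Node ud (S = 117): V_ud = 1/1.03·[0.6143·0.0000 + 0.3857·0.0000] = 0.0000
Node dd (S = 54): V_dd = 1/1.03·[0.6143·0.0000 + 0.3857·0.0000] = 0.0000
Node u (S = 195): V_u = 1/1.03·[0.6143·101.1186 + 0.3857·0.0000] = 60.3065
Node d (S = 90): V_d = 1/1.03·[0.6143·0.0000 + 0.3857·0.0000] = 0.0000
Node 0 (S = 150): V_0 = 1/1.03·[0.6143·60.3065 + 0.3857·0.0000] = 35.9664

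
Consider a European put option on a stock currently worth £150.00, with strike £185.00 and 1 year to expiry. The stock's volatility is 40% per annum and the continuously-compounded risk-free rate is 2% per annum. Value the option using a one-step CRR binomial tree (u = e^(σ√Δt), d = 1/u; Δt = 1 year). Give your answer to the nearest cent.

CRR parameters: u = e^(σ√Δt) = e^(0.4·√1) = 1.4918, d = 1/u = 0.6703
Per-period rate: rΔt = 0.02·1 = 0.02, so R = e^0.02 = 1.0202
Risk-neutral probability p = (e^0.02 − 0.6703)/(1.4918 − 0.6703) = 0.3499/0.8215 = 0.4259
Terminal stock prices: S_u = 223.8, S_d = 100.5
Terminal payoffs (K − S): max(-38.77, 0) = 0, max(84.45, 0) = 84.45
Node 0 (S = 150): V_0 = e^(−0.02)·[0.4259·0.0000 + 0.5741·84.4520] = 47.5236

£47.52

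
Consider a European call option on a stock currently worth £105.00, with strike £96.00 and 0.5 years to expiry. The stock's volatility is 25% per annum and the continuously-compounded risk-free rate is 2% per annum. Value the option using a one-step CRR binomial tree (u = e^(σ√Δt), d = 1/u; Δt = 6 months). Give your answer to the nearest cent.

£14.05

CRR parameters: u = e^(σ√Δt) = e^(0.25·√0.5) = 1.1934, d = 1/u = 0.8380
Per-period rate: rΔt = 0.02·0.5 = 0.01, so R = e^0.01 = 1.0101
Risk-neutral probability p = (e^0.01 − 0.8380)/(1.1934 − 0.8380) = 0.1721/0.3554 = 0.4842
Terminal stock prices: S_u = 125.3, S_d = 87.99
Terminal payoffs (S − K): max(29.3, 0) = 29.3, max(-8.013, 0) = 0
Node 0 (S = 105): V_0 = e^(−0.01)·[0.4842·29.3033 + 0.5158·0.0000] = 14.0474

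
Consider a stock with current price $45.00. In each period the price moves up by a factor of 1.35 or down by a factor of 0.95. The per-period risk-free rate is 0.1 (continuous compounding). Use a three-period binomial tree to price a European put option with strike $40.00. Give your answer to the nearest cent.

$0.24

Risk-neutral probability p = (e^0.1 − 0.95)/(1.35 − 0.95) = 0.1552/0.4000 = 0.3879
Terminal stock prices: S_uuu = 110.7, S_uud = 77.91, S_udd = 54.83, S_ddd = 38.58
Terminal payoffs (K − S): max(-70.72, 0) = 0, max(-37.91, 0) = 0, max(-14.83, 0) = 0, max(1.418, 0) = 1.418
Node uu (S = 82.01): V_uu = e^(−0.1)·[0.3879·0.0000 + 0.6121·0.0000] = 0.0000
Node ud (S = 57.71): V_ud = e^(−0.1)·[0.3879·0.0000 + 0.6121·0.0000] = 0.0000
Node dd (S = 40.61): V_dd = e^(−0.1)·[0.3879·0.0000 + 0.6121·1.4181] = 0.7854
Node u (S = 60.75): V_u = e^(−0.1)·[0.3879·0.0000 + 0.6121·0.0000] = 0.0000
Node d (S = 42.75): V_d = e^(−0.1)·[0.3879·0.0000 + 0.6121·0.7854] = 0.4350
Node 0 (S = 45): V_0 = e^(−0.1)·[0.3879·0.0000 + 0.6121·0.4350] = 0.2409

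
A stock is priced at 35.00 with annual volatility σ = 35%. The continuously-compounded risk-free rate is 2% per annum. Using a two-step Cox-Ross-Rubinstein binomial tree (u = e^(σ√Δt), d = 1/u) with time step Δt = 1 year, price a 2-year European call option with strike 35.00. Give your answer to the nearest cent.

CRR parameters: u = e^(σ√Δt) = e^(0.35·√1) = 1.4191, d = 1/u = 0.7047
Per-period rate: rΔt = 0.02·1 = 0.02, so R = e^0.02 = 1.0202
Risk-neutral probability p = (e^0.02 − 0.7047)/(1.4191 − 0.7047) = 0.3155/0.7144 = 0.4417
Terminal stock prices: S_uu = 70.48, S_ud = 35, S_dd = 17.38
Terminal payoffs (S − K): max(35.48, 0) = 35.48, max(0, 0) = 0, max(-17.62, 0) = 0
Node u (S = 49.67): V_u = e^(−0.02)·[0.4417·35.4813 + 0.5583·0.0000] = 15.3604
Node d (S = 24.66): V_d = e^(−0.02)·[0.4417·0.0000 + 0.5583·0.0000] = 0.0000
Node 0 (S = 35): V_0 = e^(−0.02)·[0.4417·15.3604 + 0.5583·0.0000] = 6.6498

6.65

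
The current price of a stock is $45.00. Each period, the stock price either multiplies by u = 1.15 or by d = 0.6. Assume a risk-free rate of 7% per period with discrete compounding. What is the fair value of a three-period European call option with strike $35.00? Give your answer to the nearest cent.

$17.22

Risk-neutral probability p = (1 + 0.07 − 0.6)/(1.15 − 0.6) = 0.4700/0.5500 = 0.8545
Terminal stock prices: S_uuu = 68.44, S_uud = 35.71, S_udd = 18.63, S_ddd = 9.72
Terminal payoffs (S − K): max(33.44, 0) = 33.44, max(0.7075, 0) = 0.7075, max(-16.37, 0) = 0, max(-25.28, 0) = 0
Node uu (S = 59.51): V_uu = 1/1.07·[0.8545·33.4394 + 0.1455·0.7075] = 26.8022
Node ud (S = 31.05): V_ud = 1/1.07·[0.8545·0.7075 + 0.1455·0.0000] = 0.5650
Node dd (S = 16.2): V_dd = 1/1.07·[0.8545·0.0000 + 0.1455·0.0000] = 0.0000
Node u (S = 51.75): V_u = 1/1.07·[0.8545·26.8022 + 0.1455·0.5650] = 21.4822
Node d (S = 27): V_d = 1/1.07·[0.8545·0.5650 + 0.1455·0.0000] = 0.4513
Node 0 (S = 45): V_0 = 1/1.07·[0.8545·21.4822 + 0.1455·0.4513] = 17.2179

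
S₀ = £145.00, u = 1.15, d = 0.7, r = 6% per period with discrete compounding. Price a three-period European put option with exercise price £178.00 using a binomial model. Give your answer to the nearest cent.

£22.73

Risk-neutral probability p = (1 + 0.06 − 0.7)/(1.15 − 0.7) = 0.3600/0.4500 = 0.8000
Terminal stock prices: S_uuu = 220.5, S_uud = 134.2, S_udd = 81.71, S_ddd = 49.73
Terminal payoffs (K − S): max(-42.53, 0) = 0, max(43.77, 0) = 43.77, max(96.29, 0) = 96.29, max(128.3, 0) = 128.3
Node uu (S = 191.8): V_uu = 1/1.06·[0.8000·0.0000 + 0.2000·43.7663] = 8.2578
Node ud (S = 116.7): V_ud = 1/1.06·[0.8000·43.7663 + 0.2000·96.2925] = 51.1995
Node dd (S = 71.05): V_dd = 1/1.06·[0.8000·96.2925 + 0.2000·128.2650] = 96.8745
Node u (S = 166.8): V_u = 1/1.06·[0.8000·8.2578 + 0.2000·51.1995] = 15.8926
Node d (S = 101.5): V_d = 1/1.06·[0.8000·51.1995 + 0.2000·96.8745] = 56.9194
Node 0 (S = 145): V_0 = 1/1.06·[0.8000·15.8926 + 0.2000·56.9194] = 22.7339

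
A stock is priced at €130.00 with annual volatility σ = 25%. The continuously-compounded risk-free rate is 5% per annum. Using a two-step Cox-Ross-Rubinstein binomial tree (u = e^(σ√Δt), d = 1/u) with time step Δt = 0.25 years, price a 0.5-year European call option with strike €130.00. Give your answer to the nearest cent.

€9.70

CRR parameters: u = e^(σ√Δt) = e^(0.25·√0.25) = 1.1331, d = 1/u = 0.8825
Per-period rate: rΔt = 0.05·0.25 = 0.0125, so R = e^0.0125 = 1.0126
Risk-neutral probability p = (e^0.0125 − 0.8825)/(1.1331 − 0.8825) = 0.1301/0.2507 = 0.5190
Terminal stock prices: S_uu = 166.9, S_ud = 130, S_dd = 101.2
Terminal payoffs (S − K): max(36.92, 0) = 36.92, max(0, 0) = 0, max(-28.76, 0) = 0
Node u (S = 147.3): V_u = e^(−0.0125)·[0.5190·36.9233 + 0.4810·0.0000] = 18.9242
Node d (S = 114.7): V_d = e^(−0.0125)·[0.5190·0.0000 + 0.4810·0.0000] = 0.0000
Node 0 (S = 130): V_0 = e^(−0.0125)·[0.5190·18.9242 + 0.4810·0.0000] = 9.6992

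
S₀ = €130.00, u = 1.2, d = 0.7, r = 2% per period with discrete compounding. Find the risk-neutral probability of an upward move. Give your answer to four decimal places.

p = 0.6400

Risk-neutral probability p = (1 + 0.02 − 0.7)/(1.2 − 0.7) = 0.3200/0.5000 = 0.6400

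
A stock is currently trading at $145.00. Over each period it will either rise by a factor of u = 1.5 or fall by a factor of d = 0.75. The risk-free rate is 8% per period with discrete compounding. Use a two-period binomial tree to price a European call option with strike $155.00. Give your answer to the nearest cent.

$31.86

Risk-neutral probability p = (1 + 0.08 − 0.75)/(1.5 − 0.75) = 0.3300/0.7500 = 0.4400
Terminal stock prices: S_uu = 326.2, S_ud = 163.1, S_dd = 81.56
Terminal payoffs (S − K): max(171.2, 0) = 171.2, max(8.125, 0) = 8.125, max(-73.44, 0) = 0
Node u (S = 217.5): V_u = 1/1.08·[0.4400·171.2500 + 0.5600·8.1250] = 73.9815
Node d (S = 108.8): V_d = 1/1.08·[0.4400·8.1250 + 0.5600·0.0000] = 3.3102
Node 0 (S = 145): V_0 = 1/1.08·[0.4400·73.9815 + 0.5600·3.3102] = 31.8570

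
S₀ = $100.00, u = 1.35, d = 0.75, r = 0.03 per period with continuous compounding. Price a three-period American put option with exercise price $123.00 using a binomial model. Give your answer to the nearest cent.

Risk-neutral probability p = (e^0.03 − 0.75)/(1.35 − 0.75) = 0.2805/0.6000 = 0.4674
Terminal stock prices: S_uuu = 246, S_uud = 136.7, S_udd = 75.94, S_ddd = 42.19
Terminal payoffs (K − S): max(-123, 0) = 0, max(-13.69, 0) = 0, max(47.06, 0) = 47.06, max(80.81, 0) = 80.81
Node uu (S = 182.3): continuation = e^(−0.03)·[0.4674·0.0000 + 0.5326·0.0000] = 0.0000; exercise value = 0.0000 ≤ continuation, so V_uu = 0.0000
Node ud (S = 101.2): continuation = e^(−0.03)·[0.4674·0.0000 + 0.5326·47.0625] = 24.3236; exercise value = 21.7500 ≤ continuation, so V_ud = 24.3236
Node dd (S = 56.25): continuation = e^(−0.03)·[0.4674·47.0625 + 0.5326·80.8125] = 63.1148; exercise value = 66.7500 > continuation, so V_dd = 66.7500 (exercise)
Node u (S = 135): continuation = e^(−0.03)·[0.4674·0.0000 + 0.5326·24.3236] = 12.5713; exercise value = 0.0000 ≤ continuation, so V_u = 12.5713
Node d (S = 75): continuation = e^(−0.03)·[0.4674·24.3236 + 0.5326·66.7500] = 45.5322; exercise value = 48.0000 > continuation, so V_d = 48.0000 (exercise)
Node 0 (S = 100): continuation = e^(−0.03)·[0.4674·12.5713 + 0.5326·48.0000] = 30.5106; exercise value = 23.0000 ≤ continuation, so V_0 = 30.5106

$30.51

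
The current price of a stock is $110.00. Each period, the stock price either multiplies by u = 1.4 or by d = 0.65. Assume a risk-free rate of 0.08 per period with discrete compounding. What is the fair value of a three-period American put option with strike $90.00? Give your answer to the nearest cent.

$10.93

Risk-neutral probability p = (1 + 0.08 − 0.65)/(1.4 − 0.65) = 0.4300/0.7500 = 0.5733
Terminal stock prices: S_uuu = 301.8, S_uud = 140.1, S_udd = 65.07, S_ddd = 30.21
Terminal payoffs (K − S): max(-211.8, 0) = 0, max(-50.14, 0) = 0, max(24.93, 0) = 24.93, max(59.79, 0) = 59.79
Node uu (S = 215.6): continuation = 1/1.08·[0.5733·0.0000 + 0.4267·0.0000] = 0.0000; exercise value = 0.0000 ≤ continuation, so V_uu = 0.0000
Node ud (S = 100.1): continuation = 1/1.08·[0.5733·0.0000 + 0.4267·24.9350] = 9.8509; exercise value = 0.0000 ≤ continuation, so V_ud = 9.8509
Node dd (S = 46.48): continuation = 1/1.08·[0.5733·24.9350 + 0.4267·59.7912] = 36.8583; exercise value = 43.5250 > continuation, so V_dd = 43.5250 (exercise)
Node u (S = 154): continuation = 1/1.08·[0.5733·0.0000 + 0.4267·9.8509] = 3.8917; exercise value = 0.0000 ≤ continuation, so V_u = 3.8917
Node d (S = 71.5): continuation = 1/1.08·[0.5733·9.8509 + 0.4267·43.5250] = 22.4245; exercise value = 18.5000 ≤ continuation, so V_d = 22.4245
Node 0 (S = 110): continuation = 1/1.08·[0.5733·3.8917 + 0.4267·22.4245] = 10.9250; exercise value = 0.0000 ≤ continuation, so V_0 = 10.9250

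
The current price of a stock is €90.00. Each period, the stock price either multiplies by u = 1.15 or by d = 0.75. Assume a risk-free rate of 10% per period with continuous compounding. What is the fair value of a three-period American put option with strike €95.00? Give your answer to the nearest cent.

Risk-neutral probability p = (e^0.1 − 0.75)/(1.15 − 0.75) = 0.3552/0.4000 = 0.8879
Terminal stock prices: S_uuu = 136.9, S_uud = 89.27, S_udd = 58.22, S_ddd = 37.97
Terminal payoffs (K − S): max(-41.88, 0) = 0, max(5.731, 0) = 5.731, max(36.78, 0) = 36.78, max(57.03, 0) = 57.03
Node uu (S = 119): continuation = e^(−0.1)·[0.8879·0.0000 + 0.1121·5.7313] = 0.5812; exercise value = 0.0000 ≤ continuation, so V_uu = 0.5812
Node ud (S = 77.62): continuation = e^(−0.1)·[0.8879·5.7313 + 0.1121·36.7813] = 8.3346; exercise value = 17.3750 > continuation, so V_ud = 17.3750 (exercise)
Node dd (S = 50.62): continuation = e^(−0.1)·[0.8879·36.7813 + 0.1121·57.0312] = 35.3346; exercise value = 44.3750 > continuation, so V_dd = 44.3750 (exercise)
Node u (S = 103.5): continuation = e^(−0.1)·[0.8879·0.5812 + 0.1121·17.3750] = 2.2289; exercise value = 0.0000 ≤ continuation, so V_u = 2.2289
Node d (S = 67.5): continuation = e^(−0.1)·[0.8879·17.3750 + 0.1121·44.3750] = 18.4596; exercise value = 27.5000 > continuation, so V_d = 27.5000 (exercise)
Node 0 (S = 90): continuation = e^(−0.1)·[0.8879·2.2289 + 0.1121·27.5000] = 4.5795; exercise value = 5.0000 > continuation, so V_0 = 5.0000 (exercise)

€5.00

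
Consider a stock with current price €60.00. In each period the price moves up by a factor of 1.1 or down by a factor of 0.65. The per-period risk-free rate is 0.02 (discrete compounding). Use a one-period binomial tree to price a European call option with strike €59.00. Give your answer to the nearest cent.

€5.64

Risk-neutral probability p = (1 + 0.02 − 0.65)/(1.1 − 0.65) = 0.3700/0.4500 = 0.8222
Terminal stock prices: S_u = 66, S_d = 39
Terminal payoffs (S − K): max(7, 0) = 7, max(-20, 0) = 0
Node 0 (S = 60): V_0 = 1/1.02·[0.8222·7.0000 + 0.1778·0.0000] = 5.6427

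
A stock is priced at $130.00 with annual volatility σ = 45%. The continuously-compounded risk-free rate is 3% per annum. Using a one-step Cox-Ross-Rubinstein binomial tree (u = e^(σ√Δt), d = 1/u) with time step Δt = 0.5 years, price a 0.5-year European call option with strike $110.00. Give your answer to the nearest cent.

CRR parameters: u = e^(σ√Δt) = e^(0.45·√0.5) = 1.3746, d = 1/u = 0.7275
Per-period rate: rΔt = 0.03·0.5 = 0.015, so R = e^0.015 = 1.0151
Risk-neutral probability p = (e^0.015 − 0.7275)/(1.3746 − 0.7275) = 0.2877/0.6472 = 0.4445
Terminal stock prices: S_u = 178.7, S_d = 94.57
Terminal payoffs (S − K): max(68.7, 0) = 68.7, max(-15.43, 0) = 0
Node 0 (S = 130): V_0 = e^(−0.015)·[0.4445·68.7043 + 0.5555·0.0000] = 30.0821

$30.08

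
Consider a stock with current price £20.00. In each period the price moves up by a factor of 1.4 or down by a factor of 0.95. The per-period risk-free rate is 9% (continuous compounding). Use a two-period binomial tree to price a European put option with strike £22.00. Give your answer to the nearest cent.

£1.52

Risk-neutral probability p = (e^0.09 − 0.95)/(1.4 − 0.95) = 0.1442/0.4500 = 0.3204
Terminal stock prices: S_uu = 39.2, S_ud = 26.6, S_dd = 18.05
Terminal payoffs (K − S): max(-17.2, 0) = 0, max(-4.6, 0) = 0, max(3.95, 0) = 3.95
Node u (S = 28): V_u = e^(−0.09)·[0.3204·0.0000 + 0.6796·0.0000] = 0.0000
Node d (S = 19): V_d = e^(−0.09)·[0.3204·0.0000 + 0.6796·3.9500] = 2.4534
Node 0 (S = 20): V_0 = e^(−0.09)·[0.3204·0.0000 + 0.6796·2.4534] = 1.5239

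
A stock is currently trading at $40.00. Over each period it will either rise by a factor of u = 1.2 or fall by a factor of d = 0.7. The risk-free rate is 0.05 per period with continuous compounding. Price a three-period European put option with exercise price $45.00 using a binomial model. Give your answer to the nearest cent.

$5.93

Risk-neutral probability p = (e^0.05 − 0.7)/(1.2 − 0.7) = 0.3513/0.5000 = 0.7025
Terminal stock prices: S_uuu = 69.12, S_uud = 40.32, S_udd = 23.52, S_ddd = 13.72
Terminal payoffs (K − S): max(-24.12, 0) = 0, max(4.68, 0) = 4.68, max(21.48, 0) = 21.48, max(31.28, 0) = 31.28
Node uu (S = 57.6): V_uu = e^(−0.05)·[0.7025·0.0000 + 0.2975·4.6800] = 1.3242
Node ud (S = 33.6): V_ud = e^(−0.05)·[0.7025·4.6800 + 0.2975·21.4800] = 9.2053
Node dd (S = 19.6): V_dd = e^(−0.05)·[0.7025·21.4800 + 0.2975·31.2800] = 23.2053
Node u (S = 48): V_u = e^(−0.05)·[0.7025·1.3242 + 0.2975·9.2053] = 3.4896
Node d (S = 28): V_d = e^(−0.05)·[0.7025·9.2053 + 0.2975·23.2053] = 12.7177
Node 0 (S = 40): V_0 = e^(−0.05)·[0.7025·3.4896 + 0.2975·12.7177] = 5.9305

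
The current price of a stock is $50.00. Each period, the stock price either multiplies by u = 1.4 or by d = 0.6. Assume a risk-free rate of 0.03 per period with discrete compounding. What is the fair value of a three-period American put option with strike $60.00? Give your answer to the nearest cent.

$17.84

Risk-neutral probability p = (1 + 0.03 − 0.6)/(1.4 − 0.6) = 0.4300/0.8000 = 0.5375
Terminal stock prices: S_uuu = 137.2, S_uud = 58.8, S_udd = 25.2, S_ddd = 10.8
Terminal payoffs (K − S): max(-77.2, 0) = 0, max(1.2, 0) = 1.2, max(34.8, 0) = 34.8, max(49.2, 0) = 49.2
Node uu (S = 98): continuation = 1/1.03·[0.5375·0.0000 + 0.4625·1.2000] = 0.5388; exercise value = 0.0000 ≤ continuation, so V_uu = 0.5388
Node ud (S = 42): continuation = 1/1.03·[0.5375·1.2000 + 0.4625·34.8000] = 16.2524; exercise value = 18.0000 > continuation, so V_ud = 18.0000 (exercise)
Node dd (S = 18): continuation = 1/1.03·[0.5375·34.8000 + 0.4625·49.2000] = 40.2524; exercise value = 42.0000 > continuation, so V_dd = 42.0000 (exercise)
Node u (S = 70): continuation = 1/1.03·[0.5375·0.5388 + 0.4625·18.0000] = 8.3637; exercise value = 0.0000 ≤ continuation, so V_u = 8.3637
Node d (S = 30): continuation = 1/1.03·[0.5375·18.0000 + 0.4625·42.0000] = 28.2524; exercise value = 30.0000 > continuation, so V_d = 30.0000 (exercise)
Node 0 (S = 50): continuation = 1/1.03·[0.5375·8.3637 + 0.4625·30.0000] = 17.8354; exercise value = 10.0000 ≤ continuation, so V_0 = 17.8354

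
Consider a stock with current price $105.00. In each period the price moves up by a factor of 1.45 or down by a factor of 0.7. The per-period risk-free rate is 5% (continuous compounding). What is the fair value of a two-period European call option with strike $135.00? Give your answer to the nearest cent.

Risk-neutral probability p = (e^0.05 − 0.7)/(1.45 − 0.7) = 0.3513/0.7500 = 0.4684
Terminal stock prices: S_uu = 220.8, S_ud = 106.6, S_dd = 51.45
Terminal payoffs (S − K): max(85.76, 0) = 85.76, max(-28.43, 0) = 0, max(-83.55, 0) = 0
Node u (S = 152.2): V_u = e^(−0.05)·[0.4684·85.7625 + 0.5316·0.0000] = 38.2088
Node d (S = 73.5): V_d = e^(−0.05)·[0.4684·0.0000 + 0.5316·0.0000] = 0.0000
Node 0 (S = 105): V_0 = e^(−0.05)·[0.4684·38.2088 + 0.5316·0.0000] = 17.0228

$17.02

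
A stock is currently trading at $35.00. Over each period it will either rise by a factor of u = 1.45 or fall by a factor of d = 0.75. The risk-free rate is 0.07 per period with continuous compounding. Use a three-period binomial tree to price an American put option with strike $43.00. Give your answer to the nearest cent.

$9.99

Risk-neutral probability p = (e^0.07 − 0.75)/(1.45 − 0.75) = 0.3225/0.7000 = 0.4607
Terminal stock prices: S_uuu = 106.7, S_uud = 55.19, S_udd = 28.55, S_ddd = 14.77
Terminal payoffs (K − S): max(-63.7, 0) = 0, max(-12.19, 0) = 0, max(14.45, 0) = 14.45, max(28.23, 0) = 28.23
Node uu (S = 73.59): continuation = e^(−0.07)·[0.4607·0.0000 + 0.5393·0.0000] = 0.0000; exercise value = 0.0000 ≤ continuation, so V_uu = 0.0000
Node ud (S = 38.06): continuation = e^(−0.07)·[0.4607·0.0000 + 0.5393·14.4531] = 7.2673; exercise value = 4.9375 ≤ continuation, so V_ud = 7.2673
Node dd (S = 19.69): continuation = e^(−0.07)·[0.4607·14.4531 + 0.5393·28.2344] = 20.4054; exercise value = 23.3125 > continuation, so V_dd = 23.3125 (exercise)
Node u (S = 50.75): continuation = e^(−0.07)·[0.4607·0.0000 + 0.5393·7.2673] = 3.6541; exercise value = 0.0000 ≤ continuation, so V_u = 3.6541
Node d (S = 26.25): continuation = e^(−0.07)·[0.4607·7.2673 + 0.5393·23.3125] = 14.8437; exercise value = 16.7500 > continuation, so V_d = 16.7500 (exercise)
Node 0 (S = 35): continuation = e^(−0.07)·[0.4607·3.6541 + 0.5393·16.7500] = 9.9919; exercise value = 8.0000 ≤ continuation, so V_0 = 9.9919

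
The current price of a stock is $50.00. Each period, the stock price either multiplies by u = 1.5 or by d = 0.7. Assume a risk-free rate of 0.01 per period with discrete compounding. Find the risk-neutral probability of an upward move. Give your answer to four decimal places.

p = 0.3875

Risk-neutral probability p = (1 + 0.01 − 0.7)/(1.5 − 0.7) = 0.3100/0.8000 = 0.3875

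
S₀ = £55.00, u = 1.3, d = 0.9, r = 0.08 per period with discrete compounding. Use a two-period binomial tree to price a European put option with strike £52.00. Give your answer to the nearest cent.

Risk-neutral probability p = (1 + 0.08 − 0.9)/(1.3 − 0.9) = 0.1800/0.4000 = 0.4500
Terminal stock prices: S_uu = 92.95, S_ud = 64.35, S_dd = 44.55
Terminal payoffs (K − S): max(-40.95, 0) = 0, max(-12.35, 0) = 0, max(7.45, 0) = 7.45
Node u (S = 71.5): V_u = 1/1.08·[0.4500·0.0000 + 0.5500·0.0000] = 0.0000
Node d (S = 49.5): V_d = 1/1.08·[0.4500·0.0000 + 0.5500·7.4500] = 3.7940
Node 0 (S = 55): V_0 = 1/1.08·[0.4500·0.0000 + 0.5500·3.7940] = 1.9321

£1.93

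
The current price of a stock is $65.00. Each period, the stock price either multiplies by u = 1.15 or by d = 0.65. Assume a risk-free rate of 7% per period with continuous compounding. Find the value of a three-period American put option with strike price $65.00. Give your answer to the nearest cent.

$5.97

Risk-neutral probability p = (e^0.07 − 0.65)/(1.15 − 0.65) = 0.4225/0.5000 = 0.8450
Terminal stock prices: S_uuu = 98.86, S_uud = 55.88, S_udd = 31.58, S_ddd = 17.85
Terminal payoffs (K − S): max(-33.86, 0) = 0, max(9.124, 0) = 9.124, max(33.42, 0) = 33.42, max(47.15, 0) = 47.15
Node uu (S = 85.96): continuation = e^(−0.07)·[0.8450·0.0000 + 0.1550·9.1244] = 1.3185; exercise value = 0.0000 ≤ continuation, so V_uu = 1.3185
Node ud (S = 48.59): continuation = e^(−0.07)·[0.8450·9.1244 + 0.1550·33.4181] = 12.0181; exercise value = 16.4125 > continuation, so V_ud = 16.4125 (exercise)
Node dd (S = 27.46): continuation = e^(−0.07)·[0.8450·33.4181 + 0.1550·47.1494] = 33.1431; exercise value = 37.5375 > continuation, so V_dd = 37.5375 (exercise)
Node u (S = 74.75): continuation = e^(−0.07)·[0.8450·1.3185 + 0.1550·16.4125] = 3.4106; exercise value = 0.0000 ≤ continuation, so V_u = 3.4106
Node d (S = 42.25): continuation = e^(−0.07)·[0.8450·16.4125 + 0.1550·37.5375] = 18.3556; exercise value = 22.7500 > continuation, so V_d = 22.7500 (exercise)
Node 0 (S = 65): continuation = e^(−0.07)·[0.8450·3.4106 + 0.1550·22.7500] = 5.9746; exercise value = 0.0000 ≤ continuation, so V_0 = 5.9746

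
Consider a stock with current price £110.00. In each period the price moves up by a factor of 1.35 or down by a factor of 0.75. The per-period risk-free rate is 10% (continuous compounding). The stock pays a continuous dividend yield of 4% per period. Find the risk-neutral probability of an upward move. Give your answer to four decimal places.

p = 0.5197

Per-period risk-free factor R = e^0.1 = 1.1052; dividend-adjusted growth = e^(0.1−0.04) = 1.0618.
Risk-neutral probability p = (1.0618 − 0.75)/(1.35 − 0.75) = 0.3118/0.6000 = 0.5197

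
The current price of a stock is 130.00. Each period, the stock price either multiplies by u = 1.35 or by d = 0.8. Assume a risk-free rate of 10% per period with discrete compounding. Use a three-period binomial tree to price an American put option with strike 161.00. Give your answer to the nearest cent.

31.00

Risk-neutral probability p = (1 + 0.1 − 0.8)/(1.35 − 0.8) = 0.3000/0.5500 = 0.5455
Terminal stock prices: S_uuu = 319.8, S_uud = 189.5, S_udd = 112.3, S_ddd = 66.56
Terminal payoffs (K − S): max(-158.8, 0) = 0, max(-28.54, 0) = 0, max(48.68, 0) = 48.68, max(94.44, 0) = 94.44
Node uu (S = 236.9): continuation = 1/1.1·[0.5455·0.0000 + 0.4545·0.0000] = 0.0000; exercise value = 0.0000 ≤ continuation, so V_uu = 0.0000
Node ud (S = 140.4): continuation = 1/1.1·[0.5455·0.0000 + 0.4545·48.6800] = 20.1157; exercise value = 20.6000 > continuation, so V_ud = 20.6000 (exercise)
Node dd (S = 83.2): continuation = 1/1.1·[0.5455·48.6800 + 0.4545·94.4400] = 63.1636; exercise value = 77.8000 > continuation, so V_dd = 77.8000 (exercise)
Node u (S = 175.5): continuation = 1/1.1·[0.5455·0.0000 + 0.4545·20.6000] = 8.5124; exercise value = 0.0000 ≤ continuation, so V_u = 8.5124
Node d (S = 104): continuation = 1/1.1·[0.5455·20.6000 + 0.4545·77.8000] = 42.3636; exercise value = 57.0000 > continuation, so V_d = 57.0000 (exercise)
Node 0 (S = 130): continuation = 1/1.1·[0.5455·8.5124 + 0.4545·57.0000] = 27.7747; exercise value = 31.0000 > continuation, so V_0 = 31.0000 (exercise)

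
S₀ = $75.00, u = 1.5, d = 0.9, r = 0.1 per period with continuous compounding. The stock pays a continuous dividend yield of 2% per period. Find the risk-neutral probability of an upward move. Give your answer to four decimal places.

Per-period risk-free factor R = e^0.1 = 1.1052; dividend-adjusted growth = e^(0.1−0.02) = 1.0833.
Risk-neutral probability p = (1.0833 − 0.9)/(1.5 − 0.9) = 0.1833/0.6000 = 0.3055

p = 0.3055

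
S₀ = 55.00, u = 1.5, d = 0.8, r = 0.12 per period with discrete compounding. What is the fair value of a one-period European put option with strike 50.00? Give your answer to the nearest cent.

Risk-neutral probability p = (1 + 0.12 − 0.8)/(1.5 − 0.8) = 0.3200/0.7000 = 0.4571
Terminal stock prices: S_u = 82.5, S_d = 44
Terminal payoffs (K − S): max(-32.5, 0) = 0, max(6, 0) = 6
Node 0 (S = 55): V_0 = 1/1.12·[0.4571·0.0000 + 0.5429·6.0000] = 2.9082

2.91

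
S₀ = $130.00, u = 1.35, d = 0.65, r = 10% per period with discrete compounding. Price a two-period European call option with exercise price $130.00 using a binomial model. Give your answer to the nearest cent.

$36.52

Risk-neutral probability p = (1 + 0.1 − 0.65)/(1.35 − 0.65) = 0.4500/0.7000 = 0.6429
Terminal stock prices: S_uu = 236.9, S_ud = 114.1, S_dd = 54.93
Terminal payoffs (S − K): max(106.9, 0) = 106.9, max(-15.92, 0) = 0, max(-75.07, 0) = 0
Node u (S = 175.5): V_u = 1/1.1·[0.6429·106.9250 + 0.3571·0.0000] = 62.4886
Node d (S = 84.5): V_d = 1/1.1·[0.6429·0.0000 + 0.3571·0.0000] = 0.0000
Node 0 (S = 130): V_0 = 1/1.1·[0.6429·62.4886 + 0.3571·0.0000] = 36.5193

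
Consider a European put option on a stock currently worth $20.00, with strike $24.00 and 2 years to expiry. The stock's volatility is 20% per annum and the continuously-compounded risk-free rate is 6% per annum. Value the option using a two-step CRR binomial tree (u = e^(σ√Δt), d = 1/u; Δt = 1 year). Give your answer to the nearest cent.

$3.17

CRR parameters: u = e^(σ√Δt) = e^(0.2·√1) = 1.2214, d = 1/u = 0.8187
Per-period rate: rΔt = 0.06·1 = 0.06, so R = e^0.06 = 1.0618
Risk-neutral probability p = (e^0.06 − 0.8187)/(1.2214 − 0.8187) = 0.2431/0.4027 = 0.6037
Terminal stock prices: S_uu = 29.84, S_ud = 20, S_dd = 13.41
Terminal payoffs (K − S): max(-5.836, 0) = 0, max(4, 0) = 4, max(10.59, 0) = 10.59
Node u (S = 24.43): V_u = e^(−0.06)·[0.6037·0.0000 + 0.3963·4.0000] = 1.4928
Node d (S = 16.37): V_d = e^(−0.06)·[0.6037·4.0000 + 0.3963·10.5936] = 6.2277
Node 0 (S = 20): V_0 = e^(−0.06)·[0.6037·1.4928 + 0.3963·6.2277] = 3.1729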